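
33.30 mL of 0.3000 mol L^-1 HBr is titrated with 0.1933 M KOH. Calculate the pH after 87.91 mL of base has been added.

n(acid) = 0.3000 x 0.03330 = 0.009990 mol; n(KOH) added = 0.1933 x 0.08791 = 0.01699 mol.
Base is in excess by 0.01699 - 0.009990 = 0.007003 mol in a total volume of 0.1212 L.
[OH^-] = 0.007003/0.1212 = 0.05778 M, so pOH = 1.24 and pH = 14.00 - 1.24 = 12.76.

12.76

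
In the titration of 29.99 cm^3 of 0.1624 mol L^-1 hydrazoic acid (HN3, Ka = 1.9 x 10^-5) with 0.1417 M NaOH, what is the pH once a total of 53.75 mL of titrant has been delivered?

n(acid) = 0.1624 x 0.02999 = 0.004870 mol; n(NaOH) added = 0.1417 x 0.05375 = 0.007616 mol.
Base is in excess by 0.007616 - 0.004870 = 0.002746 mol in a total volume of 0.08374 L.
[OH^-] = 0.002746/0.08374 = 0.03279 M, so pOH = 1.48 and pH = 14.00 - 1.48 = 12.52.

12.52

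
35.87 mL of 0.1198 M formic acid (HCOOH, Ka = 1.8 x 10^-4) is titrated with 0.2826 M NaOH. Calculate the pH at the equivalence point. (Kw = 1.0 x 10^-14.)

8.33

n(HCOOH) = 0.1198 x 0.03587 = 0.004297 mol; V(NaOH) at equivalence = 0.004297/0.2826 = 0.01521 L.
At equivalence all the acid is converted to HCOO-; total volume = 0.03587 + 0.01521 = 0.05108 L, so [HCOO-] = 0.004297/0.05108 = 0.08413 M.
Kb = Kw/Ka = 1.0e-14 / 1.8 x 10^-4 = 5.56e-11.
[OH^-] = sqrt(Kb x [HCOO-]) = sqrt(5.56e-11 x 0.08413) = 2.16e-6 M.
pOH = 5.67, so pH = 14.00 - 5.67 = 8.33.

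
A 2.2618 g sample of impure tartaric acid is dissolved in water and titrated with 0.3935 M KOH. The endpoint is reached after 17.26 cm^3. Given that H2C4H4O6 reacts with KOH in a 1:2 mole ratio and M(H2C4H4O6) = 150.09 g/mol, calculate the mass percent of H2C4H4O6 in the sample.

22.5%

n(KOH) = 0.3935 x 0.01726 = 0.006792 mol.
n(H2C4H4O6) = 0.006792 / 2 = 0.003396 mol.
mass of H2C4H4O6 = 0.003396 x 150.09 = 0.5097 g.
% purity = 0.5097 / 2.2618 x 100 = 22.5%.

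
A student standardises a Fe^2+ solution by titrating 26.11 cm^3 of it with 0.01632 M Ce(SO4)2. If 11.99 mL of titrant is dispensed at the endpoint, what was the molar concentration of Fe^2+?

0.00749 M

n(Ce(SO4)2) = 0.01632 x 0.01199 = 0.0001957 mol.
From the balanced equation, 1 mol Ce(SO4)2 reacts with 1 mol Fe^2+, so n(Fe^2+) = 0.0001957 x 1/1 = 0.0001957 mol.
[Fe^2+] = 0.0001957 / 0.02611 L = 0.00749 M.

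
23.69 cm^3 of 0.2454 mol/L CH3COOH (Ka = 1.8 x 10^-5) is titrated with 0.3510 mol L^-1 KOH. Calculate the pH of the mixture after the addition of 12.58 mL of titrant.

Initial n(CH3COOH) = 0.2454 x 0.02369 = 0.005814 mol.
n(KOH) added = 0.3510 x 0.01258 = 0.004416 mol, converting that many moles of CH3COOH to CH3COO-.
Remaining n(CH3COOH) = 0.001398 mol; n(CH3COO-) = 0.004416 mol.
By Henderson-Hasselbalch, pH = pKa + log([A^-]/[HA]) = 4.74 + log(0.004416/0.001398) = 4.74 + (+0.50) = 5.24.

5.24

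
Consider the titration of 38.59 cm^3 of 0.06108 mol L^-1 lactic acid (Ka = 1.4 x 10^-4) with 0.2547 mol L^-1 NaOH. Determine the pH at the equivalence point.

n(HC3H5O3) = 0.06108 x 0.03859 = 0.002357 mol; V(NaOH) at equivalence = 0.002357/0.2547 = 0.009254 L.
At equivalence all the acid is converted to C3H5O3-; total volume = 0.03859 + 0.009254 = 0.04784 L, so [C3H5O3-] = 0.002357/0.04784 = 0.04927 M.
Kb = Kw/Ka = 1.0e-14 / 1.4 x 10^-4 = 7.14e-11.
[OH^-] = sqrt(Kb x [C3H5O3-]) = sqrt(7.14e-11 x 0.04927) = 1.88e-6 M.
pOH = 5.73, so pH = 14.00 - 5.73 = 8.27.

8.27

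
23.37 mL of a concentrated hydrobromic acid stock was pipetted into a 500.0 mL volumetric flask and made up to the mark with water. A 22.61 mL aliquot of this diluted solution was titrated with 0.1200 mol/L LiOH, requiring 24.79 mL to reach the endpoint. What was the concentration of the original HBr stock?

2.81 M

n(LiOH) = 0.1200 x 0.02479 = 0.002975 mol.
n(HBr) in the aliquot = 0.002975 mol.
[diluted HBr] = 0.002975 / 0.02261 = 0.1316 M.
Dilution factor = 500.0/23.37 = 21.39, so [stock] = 0.1316 x 21.39 = 2.81 M.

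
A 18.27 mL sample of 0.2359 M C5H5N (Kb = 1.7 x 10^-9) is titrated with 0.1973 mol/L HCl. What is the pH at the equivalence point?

n(C5H5N) = 0.2359 x 0.01827 = 0.004310 mol; V(HCl) at equivalence = 0.004310/0.1973 = 0.02184 L.
At equivalence the base is fully converted to C5H5NH+; total volume = 0.04011 L, so [C5H5NH+] = 0.004310/0.04011 = 0.1074 M.
Ka(C5H5NH+) = Kw/Kb = 1.0e-14 / 1.7 x 10^-9 = 5.88e-6.
[H^+] = sqrt(Ka x [C5H5NH+]) = sqrt(5.88e-6 x 0.1074) = 0.000795 M.
pH = -log(0.000795) = 3.10.

3.10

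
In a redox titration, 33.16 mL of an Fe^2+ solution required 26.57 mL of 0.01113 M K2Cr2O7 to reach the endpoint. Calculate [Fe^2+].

n(K2Cr2O7) = 0.01113 x 0.02657 = 0.0002957 mol.
From the balanced equation, 1 mol K2Cr2O7 reacts with 6 mol Fe^2+, so n(Fe^2+) = 0.0002957 x 6/1 = 0.001774 mol.
[Fe^2+] = 0.001774 / 0.03316 L = 0.0535 M.

0.0535 M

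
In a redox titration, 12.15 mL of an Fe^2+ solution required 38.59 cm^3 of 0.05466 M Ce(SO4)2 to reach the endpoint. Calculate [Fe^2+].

n(Ce(SO4)2) = 0.05466 x 0.03859 = 0.002109 mol.
From the balanced equation, 1 mol Ce(SO4)2 reacts with 1 mol Fe^2+, so n(Fe^2+) = 0.002109 x 1/1 = 0.002109 mol.
[Fe^2+] = 0.002109 / 0.01215 L = 0.174 M.

0.174 M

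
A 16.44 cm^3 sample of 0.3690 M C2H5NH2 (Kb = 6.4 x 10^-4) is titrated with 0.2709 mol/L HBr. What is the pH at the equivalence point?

5.81

n(C2H5NH2) = 0.3690 x 0.01644 = 0.006066 mol; V(HBr) at equivalence = 0.006066/0.2709 = 0.02239 L.
At equivalence the base is fully converted to C2H5NH3+; total volume = 0.03883 L, so [C2H5NH3+] = 0.006066/0.03883 = 0.1562 M.
Ka(C2H5NH3+) = Kw/Kb = 1.0e-14 / 6.4 x 10^-4 = 1.56e-11.
[H^+] = sqrt(Ka x [C2H5NH3+]) = sqrt(1.56e-11 x 0.1562) = 1.56e-6 M.
pH = -log(1.56e-6) = 5.81.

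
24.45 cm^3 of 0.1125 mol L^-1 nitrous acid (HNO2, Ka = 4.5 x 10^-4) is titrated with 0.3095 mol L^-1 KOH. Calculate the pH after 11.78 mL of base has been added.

12.39

n(acid) = 0.1125 x 0.02445 = 0.002751 mol; n(KOH) added = 0.3095 x 0.01178 = 0.003646 mol.
Base is in excess by 0.003646 - 0.002751 = 0.0008953 mol in a total volume of 0.03623 L.
[OH^-] = 0.0008953/0.03623 = 0.02471 M, so pOH = 1.61 and pH = 14.00 - 1.61 = 12.39.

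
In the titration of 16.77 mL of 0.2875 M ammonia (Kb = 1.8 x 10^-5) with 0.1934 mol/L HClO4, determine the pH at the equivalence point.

n(NH3) = 0.2875 x 0.01677 = 0.004821 mol; V(HClO4) at equivalence = 0.004821/0.1934 = 0.02493 L.
At equivalence the base is fully converted to NH4+; total volume = 0.04170 L, so [NH4+] = 0.004821/0.04170 = 0.1156 M.
Ka(NH4+) = Kw/Kb = 1.0e-14 / 1.8 x 10^-5 = 5.56e-10.
[H^+] = sqrt(Ka x [NH4+]) = sqrt(5.56e-10 x 0.1156) = 8.01e-6 M.
pH = -log(8.01e-6) = 5.10.

5.10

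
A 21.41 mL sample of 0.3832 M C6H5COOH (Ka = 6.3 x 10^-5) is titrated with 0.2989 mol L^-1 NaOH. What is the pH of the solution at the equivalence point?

8.71

n(C6H5COOH) = 0.3832 x 0.02141 = 0.008204 mol; V(NaOH) at equivalence = 0.008204/0.2989 = 0.02745 L.
At equivalence all the acid is converted to C6H5COO-; total volume = 0.02141 + 0.02745 = 0.04886 L, so [C6H5COO-] = 0.008204/0.04886 = 0.1679 M.
Kb = Kw/Ka = 1.0e-14 / 6.3 x 10^-5 = 1.59e-10.
[OH^-] = sqrt(Kb x [C6H5COO-]) = sqrt(1.59e-10 x 0.1679) = 5.16e-6 M.
pOH = 5.29, so pH = 14.00 - 5.29 = 8.71.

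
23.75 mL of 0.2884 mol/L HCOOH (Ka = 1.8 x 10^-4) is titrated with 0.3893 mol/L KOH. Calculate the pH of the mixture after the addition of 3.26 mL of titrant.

3.10

Initial n(HCOOH) = 0.2884 x 0.02375 = 0.006849 mol.
n(KOH) added = 0.3893 x 0.003260 = 0.001269 mol, converting that many moles of HCOOH to HCOO-.
Remaining n(HCOOH) = 0.005580 mol; n(HCOO-) = 0.001269 mol.
By Henderson-Hasselbalch, pH = pKa + log([A^-]/[HA]) = 3.74 + log(0.001269/0.005580) = 3.74 + (-0.64) = 3.10.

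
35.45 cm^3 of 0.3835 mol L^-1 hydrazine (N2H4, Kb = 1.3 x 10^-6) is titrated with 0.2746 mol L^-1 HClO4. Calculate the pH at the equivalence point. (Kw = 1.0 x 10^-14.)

n(N2H4) = 0.3835 x 0.03545 = 0.01360 mol; V(HClO4) at equivalence = 0.01360/0.2746 = 0.04951 L.
At equivalence the base is fully converted to N2H5+; total volume = 0.08496 L, so [N2H5+] = 0.01360/0.08496 = 0.1600 M.
Ka(N2H5+) = Kw/Kb = 1.0e-14 / 1.3 x 10^-6 = 7.69e-9.
[H^+] = sqrt(Ka x [N2H5+]) = sqrt(7.69e-9 x 0.1600) = 3.51e-5 M.
pH = -log(3.51e-5) = 4.45.

4.45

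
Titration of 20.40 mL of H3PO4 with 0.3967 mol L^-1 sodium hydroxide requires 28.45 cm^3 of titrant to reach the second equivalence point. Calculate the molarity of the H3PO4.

0.277 M

n(NaOH) = 0.3967 x 0.02845 = 0.01129 mol.
At the second equivalence point, 2 mol OH^- react per mol H3PO4, so n(H3PO4) = 0.01129 / 2 = 0.005643 mol.
[H3PO4] = 0.005643 / 0.02040 L = 0.277 M.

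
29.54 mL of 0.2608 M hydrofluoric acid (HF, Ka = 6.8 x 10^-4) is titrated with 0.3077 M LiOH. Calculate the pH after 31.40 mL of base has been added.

12.51

n(acid) = 0.2608 x 0.02954 = 0.007704 mol; n(LiOH) added = 0.3077 x 0.03140 = 0.009662 mol.
Base is in excess by 0.009662 - 0.007704 = 0.001958 mol in a total volume of 0.06094 L.
[OH^-] = 0.001958/0.06094 = 0.03213 M, so pOH = 1.49 and pH = 14.00 - 1.49 = 12.51.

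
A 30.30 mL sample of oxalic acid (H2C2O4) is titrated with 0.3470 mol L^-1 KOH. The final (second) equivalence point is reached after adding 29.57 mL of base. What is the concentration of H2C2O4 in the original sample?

n(KOH) = 0.3470 x 0.02957 = 0.01026 mol.
At the final (second) equivalence point, 2 mol OH^- react per mol H2C2O4, so n(H2C2O4) = 0.01026 / 2 = 0.005130 mol.
[H2C2O4] = 0.005130 / 0.03030 L = 0.169 M.

0.169 M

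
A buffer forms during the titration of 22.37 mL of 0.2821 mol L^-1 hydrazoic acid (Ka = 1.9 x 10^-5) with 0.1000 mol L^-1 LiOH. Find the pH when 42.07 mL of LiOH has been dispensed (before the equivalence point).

5.02

Initial n(HN3) = 0.2821 x 0.02237 = 0.006311 mol.
n(LiOH) added = 0.1000 x 0.04207 = 0.004207 mol, converting that many moles of HN3 to N3-.
Remaining n(HN3) = 0.002104 mol; n(N3-) = 0.004207 mol.
By Henderson-Hasselbalch, pH = pKa + log([A^-]/[HA]) = 4.72 + log(0.004207/0.002104) = 4.72 + (+0.30) = 5.02.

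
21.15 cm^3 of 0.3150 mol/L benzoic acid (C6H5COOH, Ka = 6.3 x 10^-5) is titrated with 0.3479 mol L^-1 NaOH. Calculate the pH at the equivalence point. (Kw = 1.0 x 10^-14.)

n(C6H5COOH) = 0.3150 x 0.02115 = 0.006662 mol; V(NaOH) at equivalence = 0.006662/0.3479 = 0.01915 L.
At equivalence all the acid is converted to C6H5COO-; total volume = 0.02115 + 0.01915 = 0.04030 L, so [C6H5COO-] = 0.006662/0.04030 = 0.1653 M.
Kb = Kw/Ka = 1.0e-14 / 6.3 x 10^-5 = 1.59e-10.
[OH^-] = sqrt(Kb x [C6H5COO-]) = sqrt(1.59e-10 x 0.1653) = 5.12e-6 M.
pOH = 5.29, so pH = 14.00 - 5.29 = 8.71.

8.71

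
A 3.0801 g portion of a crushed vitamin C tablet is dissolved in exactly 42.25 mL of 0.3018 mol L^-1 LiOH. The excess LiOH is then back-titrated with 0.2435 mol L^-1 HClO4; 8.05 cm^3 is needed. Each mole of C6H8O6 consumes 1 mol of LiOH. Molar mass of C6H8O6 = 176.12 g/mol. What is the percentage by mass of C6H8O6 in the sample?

Total n(LiOH) added = 0.3018 x 0.04225 = 0.01275 mol.
n(HClO4) used = 0.2435 x 0.008050 = 0.001960 mol, which equals the excess n(LiOH).
So n(LiOH) consumed by the sample = 0.01275 - 0.001960 = 0.01079 mol.
n(C6H8O6) = 0.01079 / 1 = 0.01079 mol.
mass C6H8O6 = 0.01079 x 176.12 = 1.900 g, so %C6H8O6 = 1.900/3.0801 x 100 = 61.7%.

61.7%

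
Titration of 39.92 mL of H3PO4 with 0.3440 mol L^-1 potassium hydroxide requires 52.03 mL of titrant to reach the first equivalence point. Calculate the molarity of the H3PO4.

0.448 M

n(KOH) = 0.3440 x 0.05203 = 0.01790 mol.
At the first equivalence point, 1 mol OH^- react per mol H3PO4, so n(H3PO4) = 0.01790 / 1 = 0.01790 mol.
[H3PO4] = 0.01790 / 0.03992 L = 0.448 M.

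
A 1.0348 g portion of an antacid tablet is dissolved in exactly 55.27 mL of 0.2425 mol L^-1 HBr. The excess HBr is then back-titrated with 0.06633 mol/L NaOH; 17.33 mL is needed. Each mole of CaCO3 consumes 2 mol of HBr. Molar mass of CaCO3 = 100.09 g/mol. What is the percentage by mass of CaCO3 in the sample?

59.3%

Total n(HBr) added = 0.2425 x 0.05527 = 0.01340 mol.
n(NaOH) used = 0.06633 x 0.01733 = 0.001149 mol, which equals the excess n(HBr).
So n(HBr) consumed by the sample = 0.01340 - 0.001149 = 0.01225 mol.
n(CaCO3) = 0.01225 / 2 = 0.006127 mol.
mass CaCO3 = 0.006127 x 100.09 = 0.6132 g, so %CaCO3 = 0.6132/1.0348 x 100 = 59.3%.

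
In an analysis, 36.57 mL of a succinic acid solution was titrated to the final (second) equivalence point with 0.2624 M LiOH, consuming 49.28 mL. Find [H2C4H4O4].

0.177 M

n(LiOH) = 0.2624 x 0.04928 = 0.01293 mol.
At the final (second) equivalence point, 2 mol OH^- react per mol H2C4H4O4, so n(H2C4H4O4) = 0.01293 / 2 = 0.006466 mol.
[H2C4H4O4] = 0.006466 / 0.03657 L = 0.177 M.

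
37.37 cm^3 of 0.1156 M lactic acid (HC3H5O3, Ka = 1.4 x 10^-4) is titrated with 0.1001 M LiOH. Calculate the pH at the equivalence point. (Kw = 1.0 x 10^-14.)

8.29

n(HC3H5O3) = 0.1156 x 0.03737 = 0.004320 mol; V(LiOH) at equivalence = 0.004320/0.1001 = 0.04316 L.
At equivalence all the acid is converted to C3H5O3-; total volume = 0.03737 + 0.04316 = 0.08053 L, so [C3H5O3-] = 0.004320/0.08053 = 0.05365 M.
Kb = Kw/Ka = 1.0e-14 / 1.4 x 10^-4 = 7.14e-11.
[OH^-] = sqrt(Kb x [C3H5O3-]) = sqrt(7.14e-11 x 0.05365) = 1.96e-6 M.
pOH = 5.71, so pH = 14.00 - 5.71 = 8.29.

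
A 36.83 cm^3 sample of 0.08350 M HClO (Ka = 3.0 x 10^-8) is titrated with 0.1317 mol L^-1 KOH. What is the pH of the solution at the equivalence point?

10.12

n(HClO) = 0.08350 x 0.03683 = 0.003075 mol; V(KOH) at equivalence = 0.003075/0.1317 = 0.02335 L.
At equivalence all the acid is converted to ClO-; total volume = 0.03683 + 0.02335 = 0.06018 L, so [ClO-] = 0.003075/0.06018 = 0.05110 M.
Kb = Kw/Ka = 1.0e-14 / 3.0 x 10^-8 = 3.33e-7.
[OH^-] = sqrt(Kb x [ClO-]) = sqrt(3.33e-7 x 0.05110) = 0.000131 M.
pOH = 3.88, so pH = 14.00 - 3.88 = 10.12.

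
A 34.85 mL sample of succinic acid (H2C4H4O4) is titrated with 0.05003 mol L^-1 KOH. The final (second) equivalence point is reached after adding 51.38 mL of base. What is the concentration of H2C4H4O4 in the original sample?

n(KOH) = 0.05003 x 0.05138 = 0.002571 mol.
At the final (second) equivalence point, 2 mol OH^- react per mol H2C4H4O4, so n(H2C4H4O4) = 0.002571 / 2 = 0.001285 mol.
[H2C4H4O4] = 0.001285 / 0.03485 L = 0.0369 M.

0.0369 M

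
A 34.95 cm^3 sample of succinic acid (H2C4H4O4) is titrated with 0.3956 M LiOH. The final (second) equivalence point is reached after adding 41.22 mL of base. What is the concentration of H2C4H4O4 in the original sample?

n(LiOH) = 0.3956 x 0.04122 = 0.01631 mol.
At the final (second) equivalence point, 2 mol OH^- react per mol H2C4H4O4, so n(H2C4H4O4) = 0.01631 / 2 = 0.008153 mol.
[H2C4H4O4] = 0.008153 / 0.03495 L = 0.233 M.

0.233 M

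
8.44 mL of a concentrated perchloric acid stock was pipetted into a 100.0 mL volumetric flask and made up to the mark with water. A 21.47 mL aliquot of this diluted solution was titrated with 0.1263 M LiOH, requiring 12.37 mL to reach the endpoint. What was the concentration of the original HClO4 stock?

0.862 M

n(LiOH) = 0.1263 x 0.01237 = 0.001562 mol.
n(HClO4) in the aliquot = 0.001562 mol.
[diluted HClO4] = 0.001562 / 0.02147 = 0.07277 M.
Dilution factor = 100.0/8.440 = 11.85, so [stock] = 0.07277 x 11.85 = 0.862 M.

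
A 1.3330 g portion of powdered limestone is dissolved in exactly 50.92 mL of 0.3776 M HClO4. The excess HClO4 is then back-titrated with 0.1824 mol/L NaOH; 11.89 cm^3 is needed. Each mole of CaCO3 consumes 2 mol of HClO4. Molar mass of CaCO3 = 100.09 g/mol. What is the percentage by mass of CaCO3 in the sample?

64.0%

Total n(HClO4) added = 0.3776 x 0.05092 = 0.01923 mol.
n(NaOH) used = 0.1824 x 0.01189 = 0.002169 mol, which equals the excess n(HClO4).
So n(HClO4) consumed by the sample = 0.01923 - 0.002169 = 0.01706 mol.
n(CaCO3) = 0.01706 / 2 = 0.008529 mol.
mass CaCO3 = 0.008529 x 100.09 = 0.8537 g, so %CaCO3 = 0.8537/1.3330 x 100 = 64.0%.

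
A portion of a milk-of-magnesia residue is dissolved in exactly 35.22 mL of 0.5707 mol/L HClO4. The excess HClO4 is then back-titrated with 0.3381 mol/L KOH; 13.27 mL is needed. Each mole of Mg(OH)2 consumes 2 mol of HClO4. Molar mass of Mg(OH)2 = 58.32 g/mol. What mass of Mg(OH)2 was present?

Total n(HClO4) added = 0.5707 x 0.03522 = 0.02010 mol.
n(KOH) used = 0.3381 x 0.01327 = 0.004487 mol, which equals the excess n(HClO4).
So n(HClO4) consumed by the sample = 0.02010 - 0.004487 = 0.01561 mol.
n(Mg(OH)2) = 0.01561 / 2 = 0.007807 mol.
mass = 0.007807 mol x 58.32 g/mol = 0.455 g.

0.455 g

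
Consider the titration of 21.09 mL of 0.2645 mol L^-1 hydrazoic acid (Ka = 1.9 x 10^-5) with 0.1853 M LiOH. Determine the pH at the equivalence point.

8.88

n(HN3) = 0.2645 x 0.02109 = 0.005578 mol; V(LiOH) at equivalence = 0.005578/0.1853 = 0.03010 L.
At equivalence all the acid is converted to N3-; total volume = 0.02109 + 0.03010 = 0.05119 L, so [N3-] = 0.005578/0.05119 = 0.1090 M.
Kb = Kw/Ka = 1.0e-14 / 1.9 x 10^-5 = 5.26e-10.
[OH^-] = sqrt(Kb x [N3-]) = sqrt(5.26e-10 x 0.1090) = 7.57e-6 M.
pOH = 5.12, so pH = 14.00 - 5.12 = 8.88.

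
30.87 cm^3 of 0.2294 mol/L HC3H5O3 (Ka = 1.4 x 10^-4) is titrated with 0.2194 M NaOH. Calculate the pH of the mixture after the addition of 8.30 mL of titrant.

3.39

Initial n(HC3H5O3) = 0.2294 x 0.03087 = 0.007082 mol.
n(NaOH) added = 0.2194 x 0.008300 = 0.001821 mol, converting that many moles of HC3H5O3 to C3H5O3-.
Remaining n(HC3H5O3) = 0.005261 mol; n(C3H5O3-) = 0.001821 mol.
By Henderson-Hasselbalch, pH = pKa + log([A^-]/[HA]) = 3.85 + log(0.001821/0.005261) = 3.85 + (-0.46) = 3.39.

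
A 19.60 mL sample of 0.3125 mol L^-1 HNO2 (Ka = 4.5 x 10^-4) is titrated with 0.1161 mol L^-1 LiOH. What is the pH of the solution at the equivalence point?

8.14

n(HNO2) = 0.3125 x 0.01960 = 0.006125 mol; V(LiOH) at equivalence = 0.006125/0.1161 = 0.05276 L.
At equivalence all the acid is converted to NO2-; total volume = 0.01960 + 0.05276 = 0.07236 L, so [NO2-] = 0.006125/0.07236 = 0.08465 M.
Kb = Kw/Ka = 1.0e-14 / 4.5 x 10^-4 = 2.22e-11.
[OH^-] = sqrt(Kb x [NO2-]) = sqrt(2.22e-11 x 0.08465) = 1.37e-6 M.
pOH = 5.86, so pH = 14.00 - 5.86 = 8.14.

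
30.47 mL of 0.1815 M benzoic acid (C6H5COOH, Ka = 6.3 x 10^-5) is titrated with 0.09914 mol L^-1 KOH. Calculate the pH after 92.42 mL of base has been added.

12.47

n(acid) = 0.1815 x 0.03047 = 0.005530 mol; n(KOH) added = 0.09914 x 0.09242 = 0.009163 mol.
Base is in excess by 0.009163 - 0.005530 = 0.003632 mol in a total volume of 0.1229 L.
[OH^-] = 0.003632/0.1229 = 0.02956 M, so pOH = 1.53 and pH = 14.00 - 1.53 = 12.47.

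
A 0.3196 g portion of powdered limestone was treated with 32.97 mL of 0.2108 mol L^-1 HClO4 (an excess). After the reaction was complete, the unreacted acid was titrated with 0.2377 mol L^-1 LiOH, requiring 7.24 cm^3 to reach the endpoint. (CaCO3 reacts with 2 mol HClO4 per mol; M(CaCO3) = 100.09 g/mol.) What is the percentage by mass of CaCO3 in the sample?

81.9%

Total n(HClO4) added = 0.2108 x 0.03297 = 0.006950 mol.
n(LiOH) used = 0.2377 x 0.007240 = 0.001721 mol, which equals the excess n(HClO4).
So n(HClO4) consumed by the sample = 0.006950 - 0.001721 = 0.005229 mol.
n(CaCO3) = 0.005229 / 2 = 0.002615 mol.
mass CaCO3 = 0.002615 x 100.09 = 0.2617 g, so %CaCO3 = 0.2617/0.3196 x 100 = 81.9%.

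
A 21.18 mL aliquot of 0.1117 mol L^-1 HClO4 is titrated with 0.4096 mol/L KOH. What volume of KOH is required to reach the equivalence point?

n(HClO4) = 0.1117 mol/L x 0.02118 L = 0.002366 mol.
At equivalence n(KOH) = n(HClO4) = 0.002366 mol.
V(KOH) = 0.002366 / 0.4096 = 0.005776 L = 5.78 mL.

5.78 mL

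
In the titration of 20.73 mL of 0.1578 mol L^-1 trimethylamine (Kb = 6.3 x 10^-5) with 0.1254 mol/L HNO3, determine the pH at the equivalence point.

n((CH3)3N) = 0.1578 x 0.02073 = 0.003271 mol; V(HNO3) at equivalence = 0.003271/0.1254 = 0.02609 L.
At equivalence the base is fully converted to (CH3)3NH+; total volume = 0.04682 L, so [(CH3)3NH+] = 0.003271/0.04682 = 0.06987 M.
Ka((CH3)3NH+) = Kw/Kb = 1.0e-14 / 6.3 x 10^-5 = 1.59e-10.
[H^+] = sqrt(Ka x [(CH3)3NH+]) = sqrt(1.59e-10 x 0.06987) = 3.33e-6 M.
pH = -log(3.33e-6) = 5.48.

5.48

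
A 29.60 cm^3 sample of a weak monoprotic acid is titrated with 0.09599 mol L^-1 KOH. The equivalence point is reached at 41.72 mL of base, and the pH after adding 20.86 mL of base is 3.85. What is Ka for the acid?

20.86 mL is half of the equivalence volume, so this is the half-equivalence point where [HA] = [A^-].
At half-equivalence pH = pKa, so pKa = 3.85.
Ka = 10^(-3.85) = 1.4 x 10^-4.

1.4 x 10^-4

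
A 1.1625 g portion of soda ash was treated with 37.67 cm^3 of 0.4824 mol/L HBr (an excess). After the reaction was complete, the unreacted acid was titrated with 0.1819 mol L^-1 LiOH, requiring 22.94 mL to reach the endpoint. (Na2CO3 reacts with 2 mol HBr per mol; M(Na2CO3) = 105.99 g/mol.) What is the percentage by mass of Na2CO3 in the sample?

63.8%

Total n(HBr) added = 0.4824 x 0.03767 = 0.01817 mol.
n(LiOH) used = 0.1819 x 0.02294 = 0.004173 mol, which equals the excess n(HBr).
So n(HBr) consumed by the sample = 0.01817 - 0.004173 = 0.01400 mol.
n(Na2CO3) = 0.01400 / 2 = 0.007000 mol.
mass Na2CO3 = 0.007000 x 105.99 = 0.7419 g, so %Na2CO3 = 0.7419/1.1625 x 100 = 63.8%.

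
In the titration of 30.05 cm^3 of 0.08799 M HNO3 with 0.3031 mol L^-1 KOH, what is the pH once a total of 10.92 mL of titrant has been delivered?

12.21

n(acid) = 0.08799 x 0.03005 = 0.002644 mol; n(KOH) added = 0.3031 x 0.01092 = 0.003310 mol.
Base is in excess by 0.003310 - 0.002644 = 0.0006658 mol in a total volume of 0.04097 L.
[OH^-] = 0.0006658/0.04097 = 0.01625 M, so pOH = 1.79 and pH = 14.00 - 1.79 = 12.21.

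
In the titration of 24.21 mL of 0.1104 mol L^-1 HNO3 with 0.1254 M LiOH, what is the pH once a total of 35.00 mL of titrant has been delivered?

12.46

n(acid) = 0.1104 x 0.02421 = 0.002673 mol; n(LiOH) added = 0.1254 x 0.03500 = 0.004389 mol.
Base is in excess by 0.004389 - 0.002673 = 0.001716 mol in a total volume of 0.05921 L.
[OH^-] = 0.001716/0.05921 = 0.02899 M, so pOH = 1.54 and pH = 14.00 - 1.54 = 12.46.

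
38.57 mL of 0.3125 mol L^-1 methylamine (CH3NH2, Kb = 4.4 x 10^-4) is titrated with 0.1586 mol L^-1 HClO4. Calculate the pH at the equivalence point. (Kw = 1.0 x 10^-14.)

5.81

n(CH3NH2) = 0.3125 x 0.03857 = 0.01205 mol; V(HClO4) at equivalence = 0.01205/0.1586 = 0.07600 L.
At equivalence the base is fully converted to CH3NH3+; total volume = 0.1146 L, so [CH3NH3+] = 0.01205/0.1146 = 0.1052 M.
Ka(CH3NH3+) = Kw/Kb = 1.0e-14 / 4.4 x 10^-4 = 2.27e-11.
[H^+] = sqrt(Ka x [CH3NH3+]) = sqrt(2.27e-11 x 0.1052) = 1.55e-6 M.
pH = -log(1.55e-6) = 5.81.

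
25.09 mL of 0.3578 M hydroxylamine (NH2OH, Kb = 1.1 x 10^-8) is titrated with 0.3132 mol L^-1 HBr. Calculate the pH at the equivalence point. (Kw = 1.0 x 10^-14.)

n(NH2OH) = 0.3578 x 0.02509 = 0.008977 mol; V(HBr) at equivalence = 0.008977/0.3132 = 0.02866 L.
At equivalence the base is fully converted to NH3OH+; total volume = 0.05375 L, so [NH3OH+] = 0.008977/0.05375 = 0.1670 M.
Ka(NH3OH+) = Kw/Kb = 1.0e-14 / 1.1 x 10^-8 = 9.09e-7.
[H^+] = sqrt(Ka x [NH3OH+]) = sqrt(9.09e-7 x 0.1670) = 0.000390 M.
pH = -log(0.000390) = 3.41.

3.41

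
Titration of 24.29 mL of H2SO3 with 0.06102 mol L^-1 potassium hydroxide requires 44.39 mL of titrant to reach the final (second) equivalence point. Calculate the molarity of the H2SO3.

0.0558 M

n(KOH) = 0.06102 x 0.04439 = 0.002709 mol.
At the final (second) equivalence point, 2 mol OH^- react per mol H2SO3, so n(H2SO3) = 0.002709 / 2 = 0.001354 mol.
[H2SO3] = 0.001354 / 0.02429 L = 0.0558 M.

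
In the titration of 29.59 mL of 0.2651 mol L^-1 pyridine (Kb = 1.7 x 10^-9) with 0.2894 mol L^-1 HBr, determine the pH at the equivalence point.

3.04

n(C5H5N) = 0.2651 x 0.02959 = 0.007844 mol; V(HBr) at equivalence = 0.007844/0.2894 = 0.02711 L.
At equivalence the base is fully converted to C5H5NH+; total volume = 0.05670 L, so [C5H5NH+] = 0.007844/0.05670 = 0.1384 M.
Ka(C5H5NH+) = Kw/Kb = 1.0e-14 / 1.7 x 10^-9 = 5.88e-6.
[H^+] = sqrt(Ka x [C5H5NH+]) = sqrt(5.88e-6 x 0.1384) = 0.000902 M.
pH = -log(0.000902) = 3.04.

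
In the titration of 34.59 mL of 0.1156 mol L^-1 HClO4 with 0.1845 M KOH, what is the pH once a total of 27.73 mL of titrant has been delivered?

n(acid) = 0.1156 x 0.03459 = 0.003999 mol; n(KOH) added = 0.1845 x 0.02773 = 0.005116 mol.
Base is in excess by 0.005116 - 0.003999 = 0.001118 mol in a total volume of 0.06232 L.
[OH^-] = 0.001118/0.06232 = 0.01793 M, so pOH = 1.75 and pH = 14.00 - 1.75 = 12.25.

12.25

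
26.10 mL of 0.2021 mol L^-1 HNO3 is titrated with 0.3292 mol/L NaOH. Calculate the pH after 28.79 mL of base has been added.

n(acid) = 0.2021 x 0.02610 = 0.005275 mol; n(NaOH) added = 0.3292 x 0.02879 = 0.009478 mol.
Base is in excess by 0.009478 - 0.005275 = 0.004203 mol in a total volume of 0.05489 L.
[OH^-] = 0.004203/0.05489 = 0.07657 M, so pOH = 1.12 and pH = 14.00 - 1.12 = 12.88.

12.88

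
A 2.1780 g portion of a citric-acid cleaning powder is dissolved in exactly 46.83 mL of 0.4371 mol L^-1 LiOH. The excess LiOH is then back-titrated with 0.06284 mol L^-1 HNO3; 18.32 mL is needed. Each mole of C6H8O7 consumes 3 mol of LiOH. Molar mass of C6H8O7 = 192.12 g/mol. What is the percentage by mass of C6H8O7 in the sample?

56.8%

Total n(LiOH) added = 0.4371 x 0.04683 = 0.02047 mol.
n(HNO3) used = 0.06284 x 0.01832 = 0.001151 mol, which equals the excess n(LiOH).
So n(LiOH) consumed by the sample = 0.02047 - 0.001151 = 0.01932 mol.
n(C6H8O7) = 0.01932 / 3 = 0.006439 mol.
mass C6H8O7 = 0.006439 x 192.12 = 1.237 g, so %C6H8O7 = 1.237/2.1780 x 100 = 56.8%.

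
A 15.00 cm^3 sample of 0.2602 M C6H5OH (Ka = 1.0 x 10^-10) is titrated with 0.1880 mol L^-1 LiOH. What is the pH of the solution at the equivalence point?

n(C6H5OH) = 0.2602 x 0.01500 = 0.003903 mol; V(LiOH) at equivalence = 0.003903/0.1880 = 0.02076 L.
At equivalence all the acid is converted to C6H5O-; total volume = 0.01500 + 0.02076 = 0.03576 L, so [C6H5O-] = 0.003903/0.03576 = 0.1091 M.
Kb = Kw/Ka = 1.0e-14 / 1.0 x 10^-10 = 0.000100.
[OH^-] = sqrt(Kb x [C6H5O-]) = sqrt(0.000100 x 0.1091) = 0.00330 M.
pOH = 2.48, so pH = 14.00 - 2.48 = 11.52.

11.52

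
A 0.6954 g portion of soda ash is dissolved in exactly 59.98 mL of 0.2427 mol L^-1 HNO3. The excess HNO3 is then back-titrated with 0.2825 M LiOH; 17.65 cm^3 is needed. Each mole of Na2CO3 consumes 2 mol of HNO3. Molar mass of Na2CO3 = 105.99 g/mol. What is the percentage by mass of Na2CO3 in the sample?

72.9%

Total n(HNO3) added = 0.2427 x 0.05998 = 0.01456 mol.
n(LiOH) used = 0.2825 x 0.01765 = 0.004986 mol, which equals the excess n(HNO3).
So n(HNO3) consumed by the sample = 0.01456 - 0.004986 = 0.009571 mol.
n(Na2CO3) = 0.009571 / 2 = 0.004786 mol.
mass Na2CO3 = 0.004786 x 105.99 = 0.5072 g, so %Na2CO3 = 0.5072/0.6954 x 100 = 72.9%.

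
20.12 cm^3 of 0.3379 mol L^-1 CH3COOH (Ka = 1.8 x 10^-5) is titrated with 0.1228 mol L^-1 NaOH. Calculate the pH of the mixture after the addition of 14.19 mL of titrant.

4.28

Initial n(CH3COOH) = 0.3379 x 0.02012 = 0.006799 mol.
n(NaOH) added = 0.1228 x 0.01419 = 0.001743 mol, converting that many moles of CH3COOH to CH3COO-.
Remaining n(CH3COOH) = 0.005056 mol; n(CH3COO-) = 0.001743 mol.
By Henderson-Hasselbalch, pH = pKa + log([A^-]/[HA]) = 4.74 + log(0.001743/0.005056) = 4.74 + (-0.46) = 4.28.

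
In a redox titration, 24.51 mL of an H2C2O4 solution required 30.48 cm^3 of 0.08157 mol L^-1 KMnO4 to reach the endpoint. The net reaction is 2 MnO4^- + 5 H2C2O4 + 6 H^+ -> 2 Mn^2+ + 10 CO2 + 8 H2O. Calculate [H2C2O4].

n(KMnO4) = 0.08157 x 0.03048 = 0.002486 mol.
From the balanced equation, 2 mol KMnO4 reacts with 5 mol H2C2O4, so n(H2C2O4) = 0.002486 x 5/2 = 0.006216 mol.
[H2C2O4] = 0.006216 / 0.02451 L = 0.254 M.

0.254 M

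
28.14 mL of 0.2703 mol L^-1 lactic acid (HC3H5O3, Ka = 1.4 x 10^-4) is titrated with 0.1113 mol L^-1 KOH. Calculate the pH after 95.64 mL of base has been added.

n(acid) = 0.2703 x 0.02814 = 0.007606 mol; n(KOH) added = 0.1113 x 0.09564 = 0.01064 mol.
Base is in excess by 0.01064 - 0.007606 = 0.003038 mol in a total volume of 0.1238 L.
[OH^-] = 0.003038/0.1238 = 0.02455 M, so pOH = 1.61 and pH = 14.00 - 1.61 = 12.39.

12.39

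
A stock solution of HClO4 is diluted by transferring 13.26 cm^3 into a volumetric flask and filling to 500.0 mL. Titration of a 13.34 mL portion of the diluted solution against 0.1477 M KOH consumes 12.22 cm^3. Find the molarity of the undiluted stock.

n(KOH) = 0.1477 x 0.01222 = 0.001805 mol.
n(HClO4) in the aliquot = 0.001805 mol.
[diluted HClO4] = 0.001805 / 0.01334 = 0.1353 M.
Dilution factor = 500.0/13.26 = 37.71, so [stock] = 0.1353 x 37.71 = 5.10 M.

5.10 M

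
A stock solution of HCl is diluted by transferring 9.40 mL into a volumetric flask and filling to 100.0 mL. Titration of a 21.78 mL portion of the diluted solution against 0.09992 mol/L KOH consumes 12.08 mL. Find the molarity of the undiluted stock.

0.590 M

n(KOH) = 0.09992 x 0.01208 = 0.001207 mol.
n(HCl) in the aliquot = 0.001207 mol.
[diluted HCl] = 0.001207 / 0.02178 = 0.05542 M.
Dilution factor = 100.0/9.400 = 10.64, so [stock] = 0.05542 x 10.64 = 0.590 M.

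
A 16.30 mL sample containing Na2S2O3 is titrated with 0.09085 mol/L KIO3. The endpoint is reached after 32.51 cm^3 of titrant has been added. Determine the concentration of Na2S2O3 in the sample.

n(KIO3) = 0.09085 x 0.03251 = 0.002954 mol.
From the balanced equation, 1 mol KIO3 reacts with 6 mol Na2S2O3, so n(Na2S2O3) = 0.002954 x 6/1 = 0.01772 mol.
[Na2S2O3] = 0.01772 / 0.01630 L = 1.09 M.

1.09 M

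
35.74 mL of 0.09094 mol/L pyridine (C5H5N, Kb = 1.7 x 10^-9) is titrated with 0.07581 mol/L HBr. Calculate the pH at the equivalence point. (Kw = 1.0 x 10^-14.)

3.31

n(C5H5N) = 0.09094 x 0.03574 = 0.003250 mol; V(HBr) at equivalence = 0.003250/0.07581 = 0.04287 L.
At equivalence the base is fully converted to C5H5NH+; total volume = 0.07861 L, so [C5H5NH+] = 0.003250/0.07861 = 0.04134 M.
Ka(C5H5NH+) = Kw/Kb = 1.0e-14 / 1.7 x 10^-9 = 5.88e-6.
[H^+] = sqrt(Ka x [C5H5NH+]) = sqrt(5.88e-6 x 0.04134) = 0.000493 M.
pH = -log(0.000493) = 3.31.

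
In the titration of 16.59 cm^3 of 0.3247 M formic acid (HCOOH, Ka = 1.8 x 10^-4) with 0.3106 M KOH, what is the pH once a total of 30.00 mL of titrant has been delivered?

12.93

n(acid) = 0.3247 x 0.01659 = 0.005387 mol; n(KOH) added = 0.3106 x 0.03000 = 0.009318 mol.
Base is in excess by 0.009318 - 0.005387 = 0.003931 mol in a total volume of 0.04659 L.
[OH^-] = 0.003931/0.04659 = 0.08438 M, so pOH = 1.07 and pH = 14.00 - 1.07 = 12.93.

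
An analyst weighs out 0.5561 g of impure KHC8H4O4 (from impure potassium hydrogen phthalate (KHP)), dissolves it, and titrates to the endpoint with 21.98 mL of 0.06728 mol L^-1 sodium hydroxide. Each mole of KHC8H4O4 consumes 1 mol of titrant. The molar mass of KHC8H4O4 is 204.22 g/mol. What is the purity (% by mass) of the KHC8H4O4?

54.3%

n(NaOH) = 0.06728 x 0.02198 = 0.001479 mol.
n(KHC8H4O4) = 0.001479 / 1 = 0.001479 mol.
mass of KHC8H4O4 = 0.001479 x 204.22 = 0.3020 g.
% purity = 0.3020 / 0.5561 x 100 = 54.3%.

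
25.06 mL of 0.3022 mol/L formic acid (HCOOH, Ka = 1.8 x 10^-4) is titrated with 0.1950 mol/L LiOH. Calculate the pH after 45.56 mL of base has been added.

n(acid) = 0.3022 x 0.02506 = 0.007573 mol; n(LiOH) added = 0.1950 x 0.04556 = 0.008884 mol.
Base is in excess by 0.008884 - 0.007573 = 0.001311 mol in a total volume of 0.07062 L.
[OH^-] = 0.001311/0.07062 = 0.01857 M, so pOH = 1.73 and pH = 14.00 - 1.73 = 12.27.

12.27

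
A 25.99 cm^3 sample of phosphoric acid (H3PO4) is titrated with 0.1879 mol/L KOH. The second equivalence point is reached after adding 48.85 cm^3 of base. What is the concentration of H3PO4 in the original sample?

0.177 M

n(KOH) = 0.1879 x 0.04885 = 0.009179 mol.
At the second equivalence point, 2 mol OH^- react per mol H3PO4, so n(H3PO4) = 0.009179 / 2 = 0.004589 mol.
[H3PO4] = 0.004589 / 0.02599 L = 0.177 M.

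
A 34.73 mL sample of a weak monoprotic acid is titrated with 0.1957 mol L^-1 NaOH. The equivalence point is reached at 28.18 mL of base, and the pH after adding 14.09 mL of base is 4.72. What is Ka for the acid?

14.09 mL is half of the equivalence volume, so this is the half-equivalence point where [HA] = [A^-].
At half-equivalence pH = pKa, so pKa = 4.72.
Ka = 10^(-4.72) = 1.9 x 10^-5.

1.9 x 10^-5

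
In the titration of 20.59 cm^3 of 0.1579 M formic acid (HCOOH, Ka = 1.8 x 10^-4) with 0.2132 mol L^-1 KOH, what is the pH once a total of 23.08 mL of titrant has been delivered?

12.58

n(acid) = 0.1579 x 0.02059 = 0.003251 mol; n(KOH) added = 0.2132 x 0.02308 = 0.004921 mol.
Base is in excess by 0.004921 - 0.003251 = 0.001669 mol in a total volume of 0.04367 L.
[OH^-] = 0.001669/0.04367 = 0.03823 M, so pOH = 1.42 and pH = 14.00 - 1.42 = 12.58.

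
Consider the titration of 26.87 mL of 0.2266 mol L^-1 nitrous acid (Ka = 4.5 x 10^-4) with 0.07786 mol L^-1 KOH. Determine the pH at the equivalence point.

8.05

n(HNO2) = 0.2266 x 0.02687 = 0.006089 mol; V(KOH) at equivalence = 0.006089/0.07786 = 0.07820 L.
At equivalence all the acid is converted to NO2-; total volume = 0.02687 + 0.07820 = 0.1051 L, so [NO2-] = 0.006089/0.1051 = 0.05795 M.
Kb = Kw/Ka = 1.0e-14 / 4.5 x 10^-4 = 2.22e-11.
[OH^-] = sqrt(Kb x [NO2-]) = sqrt(2.22e-11 x 0.05795) = 1.13e-6 M.
pOH = 5.95, so pH = 14.00 - 5.95 = 8.05.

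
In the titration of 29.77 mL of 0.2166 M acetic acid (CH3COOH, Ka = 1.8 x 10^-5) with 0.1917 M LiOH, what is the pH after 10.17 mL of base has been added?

Initial n(CH3COOH) = 0.2166 x 0.02977 = 0.006448 mol.
n(LiOH) added = 0.1917 x 0.01017 = 0.001950 mol, converting that many moles of CH3COOH to CH3COO-.
Remaining n(CH3COOH) = 0.004499 mol; n(CH3COO-) = 0.001950 mol.
By Henderson-Hasselbalch, pH = pKa + log([A^-]/[HA]) = 4.74 + log(0.001950/0.004499) = 4.74 + (-0.36) = 4.38.

4.38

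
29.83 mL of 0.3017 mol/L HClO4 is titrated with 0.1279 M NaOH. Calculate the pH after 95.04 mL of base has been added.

12.40

n(acid) = 0.3017 x 0.02983 = 0.009000 mol; n(NaOH) added = 0.1279 x 0.09504 = 0.01216 mol.
Base is in excess by 0.01216 - 0.009000 = 0.003156 mol in a total volume of 0.1249 L.
[OH^-] = 0.003156/0.1249 = 0.02527 M, so pOH = 1.60 and pH = 14.00 - 1.60 = 12.40.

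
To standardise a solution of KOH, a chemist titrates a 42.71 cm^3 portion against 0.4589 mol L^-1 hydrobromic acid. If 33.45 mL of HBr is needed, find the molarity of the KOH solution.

n(HBr) delivered = 0.4589 x 0.03345 = 0.01535 mol.
For a 1:1 reaction, n(KOH) = 0.01535 mol.
[KOH] = 0.01535 mol / 0.04271 L = 0.359 M.

0.359 M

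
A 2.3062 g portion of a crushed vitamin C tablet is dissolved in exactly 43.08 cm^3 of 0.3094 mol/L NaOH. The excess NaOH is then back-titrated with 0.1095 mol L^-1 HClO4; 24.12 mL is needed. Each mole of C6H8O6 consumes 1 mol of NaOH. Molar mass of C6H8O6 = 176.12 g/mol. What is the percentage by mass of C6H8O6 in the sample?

81.6%

Total n(NaOH) added = 0.3094 x 0.04308 = 0.01333 mol.
n(HClO4) used = 0.1095 x 0.02412 = 0.002641 mol, which equals the excess n(NaOH).
So n(NaOH) consumed by the sample = 0.01333 - 0.002641 = 0.01069 mol.
n(C6H8O6) = 0.01069 / 1 = 0.01069 mol.
mass C6H8O6 = 0.01069 x 176.12 = 1.882 g, so %C6H8O6 = 1.882/2.3062 x 100 = 81.6%.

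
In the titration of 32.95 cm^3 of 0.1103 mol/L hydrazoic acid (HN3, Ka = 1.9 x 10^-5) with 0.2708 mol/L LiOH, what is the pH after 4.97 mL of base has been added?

4.49

Initial n(HN3) = 0.1103 x 0.03295 = 0.003634 mol.
n(LiOH) added = 0.2708 x 0.004970 = 0.001346 mol, converting that many moles of HN3 to N3-.
Remaining n(HN3) = 0.002289 mol; n(N3-) = 0.001346 mol.
By Henderson-Hasselbalch, pH = pKa + log([A^-]/[HA]) = 4.72 + log(0.001346/0.002289) = 4.72 + (-0.23) = 4.49.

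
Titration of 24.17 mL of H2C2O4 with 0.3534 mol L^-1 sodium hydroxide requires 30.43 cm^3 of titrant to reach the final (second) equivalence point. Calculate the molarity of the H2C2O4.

0.222 M

n(NaOH) = 0.3534 x 0.03043 = 0.01075 mol.
At the final (second) equivalence point, 2 mol OH^- react per mol H2C2O4, so n(H2C2O4) = 0.01075 / 2 = 0.005377 mol.
[H2C2O4] = 0.005377 / 0.02417 L = 0.222 M.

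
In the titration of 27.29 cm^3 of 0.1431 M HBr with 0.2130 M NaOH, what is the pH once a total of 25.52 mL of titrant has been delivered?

n(acid) = 0.1431 x 0.02729 = 0.003905 mol; n(NaOH) added = 0.2130 x 0.02552 = 0.005436 mol.
Base is in excess by 0.005436 - 0.003905 = 0.001531 mol in a total volume of 0.05281 L.
[OH^-] = 0.001531/0.05281 = 0.02898 M, so pOH = 1.54 and pH = 14.00 - 1.54 = 12.46.

12.46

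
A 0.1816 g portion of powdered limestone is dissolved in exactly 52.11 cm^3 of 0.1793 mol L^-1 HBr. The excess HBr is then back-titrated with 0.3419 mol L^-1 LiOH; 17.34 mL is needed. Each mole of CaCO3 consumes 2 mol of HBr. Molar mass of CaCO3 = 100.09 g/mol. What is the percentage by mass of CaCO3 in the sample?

94.1%

Total n(HBr) added = 0.1793 x 0.05211 = 0.009343 mol.
n(LiOH) used = 0.3419 x 0.01734 = 0.005929 mol, which equals the excess n(HBr).
So n(HBr) consumed by the sample = 0.009343 - 0.005929 = 0.003415 mol.
n(CaCO3) = 0.003415 / 2 = 0.001707 mol.
mass CaCO3 = 0.001707 x 100.09 = 0.1709 g, so %CaCO3 = 0.1709/0.1816 x 100 = 94.1%.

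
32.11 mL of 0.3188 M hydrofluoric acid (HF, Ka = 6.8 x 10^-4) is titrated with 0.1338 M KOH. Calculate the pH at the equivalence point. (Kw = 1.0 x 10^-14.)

8.07

n(HF) = 0.3188 x 0.03211 = 0.01024 mol; V(KOH) at equivalence = 0.01024/0.1338 = 0.07651 L.
At equivalence all the acid is converted to F-; total volume = 0.03211 + 0.07651 = 0.1086 L, so [F-] = 0.01024/0.1086 = 0.09425 M.
Kb = Kw/Ka = 1.0e-14 / 6.8 x 10^-4 = 1.47e-11.
[OH^-] = sqrt(Kb x [F-]) = sqrt(1.47e-11 x 0.09425) = 1.18e-6 M.
pOH = 5.93, so pH = 14.00 - 5.93 = 8.07.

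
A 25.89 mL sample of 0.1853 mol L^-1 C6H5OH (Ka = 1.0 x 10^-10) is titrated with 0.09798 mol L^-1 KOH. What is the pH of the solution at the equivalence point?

n(C6H5OH) = 0.1853 x 0.02589 = 0.004797 mol; V(KOH) at equivalence = 0.004797/0.09798 = 0.04896 L.
At equivalence all the acid is converted to C6H5O-; total volume = 0.02589 + 0.04896 = 0.07485 L, so [C6H5O-] = 0.004797/0.07485 = 0.06409 M.
Kb = Kw/Ka = 1.0e-14 / 1.0 x 10^-10 = 0.000100.
[OH^-] = sqrt(Kb x [C6H5O-]) = sqrt(0.000100 x 0.06409) = 0.00253 M.
pOH = 2.60, so pH = 14.00 - 2.60 = 11.40.

11.40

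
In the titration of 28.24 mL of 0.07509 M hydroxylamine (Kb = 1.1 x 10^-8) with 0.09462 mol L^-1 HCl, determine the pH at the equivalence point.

3.71

n(NH2OH) = 0.07509 x 0.02824 = 0.002121 mol; V(HCl) at equivalence = 0.002121/0.09462 = 0.02241 L.
At equivalence the base is fully converted to NH3OH+; total volume = 0.05065 L, so [NH3OH+] = 0.002121/0.05065 = 0.04187 M.
Ka(NH3OH+) = Kw/Kb = 1.0e-14 / 1.1 x 10^-8 = 9.09e-7.
[H^+] = sqrt(Ka x [NH3OH+]) = sqrt(9.09e-7 x 0.04187) = 0.000195 M.
pH = -log(0.000195) = 3.71.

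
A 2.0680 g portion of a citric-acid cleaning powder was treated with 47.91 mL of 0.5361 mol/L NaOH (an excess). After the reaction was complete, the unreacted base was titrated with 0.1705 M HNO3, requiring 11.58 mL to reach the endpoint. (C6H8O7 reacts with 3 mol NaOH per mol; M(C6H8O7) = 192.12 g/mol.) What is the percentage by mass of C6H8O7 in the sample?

73.4%

Total n(NaOH) added = 0.5361 x 0.04791 = 0.02568 mol.
n(HNO3) used = 0.1705 x 0.01158 = 0.001974 mol, which equals the excess n(NaOH).
So n(NaOH) consumed by the sample = 0.02568 - 0.001974 = 0.02371 mol.
n(C6H8O7) = 0.02371 / 3 = 0.007903 mol.
mass C6H8O7 = 0.007903 x 192.12 = 1.518 g, so %C6H8O7 = 1.518/2.0680 x 100 = 73.4%.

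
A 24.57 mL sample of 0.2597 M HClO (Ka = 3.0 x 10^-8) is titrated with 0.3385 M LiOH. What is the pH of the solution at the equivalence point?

n(HClO) = 0.2597 x 0.02457 = 0.006381 mol; V(LiOH) at equivalence = 0.006381/0.3385 = 0.01885 L.
At equivalence all the acid is converted to ClO-; total volume = 0.02457 + 0.01885 = 0.04342 L, so [ClO-] = 0.006381/0.04342 = 0.1470 M.
Kb = Kw/Ka = 1.0e-14 / 3.0 x 10^-8 = 3.33e-7.
[OH^-] = sqrt(Kb x [ClO-]) = sqrt(3.33e-7 x 0.1470) = 0.000221 M.
pOH = 3.65, so pH = 14.00 - 3.65 = 10.35.

10.35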